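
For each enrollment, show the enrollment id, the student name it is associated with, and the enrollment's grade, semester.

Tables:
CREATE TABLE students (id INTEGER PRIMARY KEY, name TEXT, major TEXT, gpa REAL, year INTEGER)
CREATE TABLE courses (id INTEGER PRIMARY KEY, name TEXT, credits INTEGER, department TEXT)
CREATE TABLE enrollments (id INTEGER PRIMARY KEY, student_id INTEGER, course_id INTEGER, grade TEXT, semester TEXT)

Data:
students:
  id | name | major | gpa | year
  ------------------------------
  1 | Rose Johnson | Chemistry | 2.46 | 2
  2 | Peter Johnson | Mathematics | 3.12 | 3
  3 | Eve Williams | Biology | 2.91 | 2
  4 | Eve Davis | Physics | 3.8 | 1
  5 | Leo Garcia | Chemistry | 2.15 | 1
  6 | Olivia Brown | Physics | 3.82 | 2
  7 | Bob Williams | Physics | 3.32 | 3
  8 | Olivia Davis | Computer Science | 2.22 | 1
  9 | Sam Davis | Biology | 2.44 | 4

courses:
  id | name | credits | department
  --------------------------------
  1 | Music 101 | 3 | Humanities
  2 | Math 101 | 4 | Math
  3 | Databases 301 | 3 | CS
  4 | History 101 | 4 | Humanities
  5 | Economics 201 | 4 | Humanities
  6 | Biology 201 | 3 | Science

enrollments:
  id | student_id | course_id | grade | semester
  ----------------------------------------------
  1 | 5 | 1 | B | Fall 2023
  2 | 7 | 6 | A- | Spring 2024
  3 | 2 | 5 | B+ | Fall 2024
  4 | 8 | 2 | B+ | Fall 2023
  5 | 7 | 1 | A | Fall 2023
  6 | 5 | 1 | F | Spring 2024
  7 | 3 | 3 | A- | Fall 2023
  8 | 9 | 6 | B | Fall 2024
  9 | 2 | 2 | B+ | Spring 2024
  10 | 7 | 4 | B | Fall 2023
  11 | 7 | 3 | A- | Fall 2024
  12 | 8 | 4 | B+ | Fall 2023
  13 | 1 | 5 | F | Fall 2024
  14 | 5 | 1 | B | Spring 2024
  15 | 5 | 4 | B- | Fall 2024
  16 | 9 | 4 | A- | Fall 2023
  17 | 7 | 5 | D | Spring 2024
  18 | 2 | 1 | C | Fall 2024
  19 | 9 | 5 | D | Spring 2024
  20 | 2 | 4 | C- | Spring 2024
SELECT c.id, p.name AS student, c.grade, c.semester FROM enrollments c JOIN students p ON c.student_id = p.id

Execution result:
id | student | grade | semester
1 | Leo Garcia | B | Fall 2023
2 | Bob Williams | A- | Spring 2024
3 | Peter Johnson | B+ | Fall 2024
4 | Olivia Davis | B+ | Fall 2023
5 | Bob Williams | A | Fall 2023
6 | Leo Garcia | F | Spring 2024
7 | Eve Williams | A- | Fall 2023
8 | Sam Davis | B | Fall 2024
9 | Peter Johnson | B+ | Spring 2024
10 | Bob Williams | B | Fall 2023
11 | Bob Williams | A- | Fall 2024
12 | Olivia Davis | B+ | Fall 2023
13 | Rose Johnson | F | Fall 2024
14 | Leo Garcia | B | Spring 2024
15 | Leo Garcia | B- | Fall 2024
16 | Sam Davis | A- | Fall 2023
17 | Bob Williams | D | Spring 2024
18 | Peter Johnson | C | Fall 2024
19 | Sam Davis | D | Spring 2024
20 | Peter Johnson | C- | Spring 2024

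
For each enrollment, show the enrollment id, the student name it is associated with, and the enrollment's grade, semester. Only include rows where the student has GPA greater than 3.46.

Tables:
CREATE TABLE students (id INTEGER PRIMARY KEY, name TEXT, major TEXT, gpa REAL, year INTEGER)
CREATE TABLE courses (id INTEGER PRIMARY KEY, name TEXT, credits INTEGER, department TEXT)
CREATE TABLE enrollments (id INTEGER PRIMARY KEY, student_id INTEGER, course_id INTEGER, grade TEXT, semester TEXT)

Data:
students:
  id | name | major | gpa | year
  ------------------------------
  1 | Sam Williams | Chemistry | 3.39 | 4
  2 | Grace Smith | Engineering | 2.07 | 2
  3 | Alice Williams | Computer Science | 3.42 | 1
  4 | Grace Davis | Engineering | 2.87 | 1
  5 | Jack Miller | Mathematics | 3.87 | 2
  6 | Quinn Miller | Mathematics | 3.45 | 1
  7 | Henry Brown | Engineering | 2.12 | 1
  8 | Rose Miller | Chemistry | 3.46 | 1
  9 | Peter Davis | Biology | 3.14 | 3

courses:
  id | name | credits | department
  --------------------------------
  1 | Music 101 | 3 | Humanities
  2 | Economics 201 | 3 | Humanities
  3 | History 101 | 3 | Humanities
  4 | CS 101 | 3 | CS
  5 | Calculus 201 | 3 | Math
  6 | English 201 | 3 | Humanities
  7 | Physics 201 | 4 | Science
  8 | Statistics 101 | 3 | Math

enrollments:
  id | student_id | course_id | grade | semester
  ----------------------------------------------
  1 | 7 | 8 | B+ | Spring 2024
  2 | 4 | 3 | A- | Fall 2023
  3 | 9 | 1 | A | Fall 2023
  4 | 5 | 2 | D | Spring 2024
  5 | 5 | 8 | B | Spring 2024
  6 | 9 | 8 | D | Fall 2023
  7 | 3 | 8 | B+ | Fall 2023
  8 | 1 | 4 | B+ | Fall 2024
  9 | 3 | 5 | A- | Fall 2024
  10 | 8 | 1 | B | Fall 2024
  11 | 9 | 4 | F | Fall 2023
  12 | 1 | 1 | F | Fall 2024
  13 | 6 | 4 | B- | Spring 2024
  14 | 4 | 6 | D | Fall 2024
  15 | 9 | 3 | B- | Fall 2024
SELECT c.id, p.name AS student, c.grade, c.semester FROM enrollments c JOIN students p ON c.student_id = p.id WHERE p.gpa > 3.46

Execution result:
id | student | grade | semester
4 | Jack Miller | D | Spring 2024
5 | Jack Miller | B | Spring 2024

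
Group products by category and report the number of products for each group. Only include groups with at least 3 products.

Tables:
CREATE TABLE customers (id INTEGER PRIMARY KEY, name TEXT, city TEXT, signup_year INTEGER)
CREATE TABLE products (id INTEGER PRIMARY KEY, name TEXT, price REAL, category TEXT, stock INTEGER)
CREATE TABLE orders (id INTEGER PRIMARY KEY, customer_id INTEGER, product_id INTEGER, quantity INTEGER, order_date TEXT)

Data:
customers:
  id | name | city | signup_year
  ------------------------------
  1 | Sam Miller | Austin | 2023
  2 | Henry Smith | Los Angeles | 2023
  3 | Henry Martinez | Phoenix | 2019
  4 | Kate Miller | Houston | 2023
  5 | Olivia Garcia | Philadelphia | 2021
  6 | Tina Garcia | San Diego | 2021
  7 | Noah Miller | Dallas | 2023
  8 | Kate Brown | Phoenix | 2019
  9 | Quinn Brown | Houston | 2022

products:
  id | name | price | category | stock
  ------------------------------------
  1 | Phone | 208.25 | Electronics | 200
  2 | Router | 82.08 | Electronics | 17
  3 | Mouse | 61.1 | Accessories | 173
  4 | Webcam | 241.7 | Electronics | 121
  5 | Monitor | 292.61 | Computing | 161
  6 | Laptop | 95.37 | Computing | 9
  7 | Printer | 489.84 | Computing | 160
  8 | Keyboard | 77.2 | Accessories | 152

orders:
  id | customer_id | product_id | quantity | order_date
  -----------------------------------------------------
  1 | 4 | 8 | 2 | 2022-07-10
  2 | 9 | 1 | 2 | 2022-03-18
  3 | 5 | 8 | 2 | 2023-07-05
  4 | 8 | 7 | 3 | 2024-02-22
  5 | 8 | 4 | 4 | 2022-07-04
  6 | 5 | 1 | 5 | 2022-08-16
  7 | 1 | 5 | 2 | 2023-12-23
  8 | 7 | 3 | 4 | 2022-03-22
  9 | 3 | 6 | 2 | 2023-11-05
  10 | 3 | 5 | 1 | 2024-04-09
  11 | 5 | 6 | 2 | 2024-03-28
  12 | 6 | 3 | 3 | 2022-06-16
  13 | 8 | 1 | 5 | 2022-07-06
SELECT category, COUNT(*) AS n FROM products GROUP BY category HAVING COUNT(*) >= 3

Execution result:
category | n
Computing | 3
Electronics | 3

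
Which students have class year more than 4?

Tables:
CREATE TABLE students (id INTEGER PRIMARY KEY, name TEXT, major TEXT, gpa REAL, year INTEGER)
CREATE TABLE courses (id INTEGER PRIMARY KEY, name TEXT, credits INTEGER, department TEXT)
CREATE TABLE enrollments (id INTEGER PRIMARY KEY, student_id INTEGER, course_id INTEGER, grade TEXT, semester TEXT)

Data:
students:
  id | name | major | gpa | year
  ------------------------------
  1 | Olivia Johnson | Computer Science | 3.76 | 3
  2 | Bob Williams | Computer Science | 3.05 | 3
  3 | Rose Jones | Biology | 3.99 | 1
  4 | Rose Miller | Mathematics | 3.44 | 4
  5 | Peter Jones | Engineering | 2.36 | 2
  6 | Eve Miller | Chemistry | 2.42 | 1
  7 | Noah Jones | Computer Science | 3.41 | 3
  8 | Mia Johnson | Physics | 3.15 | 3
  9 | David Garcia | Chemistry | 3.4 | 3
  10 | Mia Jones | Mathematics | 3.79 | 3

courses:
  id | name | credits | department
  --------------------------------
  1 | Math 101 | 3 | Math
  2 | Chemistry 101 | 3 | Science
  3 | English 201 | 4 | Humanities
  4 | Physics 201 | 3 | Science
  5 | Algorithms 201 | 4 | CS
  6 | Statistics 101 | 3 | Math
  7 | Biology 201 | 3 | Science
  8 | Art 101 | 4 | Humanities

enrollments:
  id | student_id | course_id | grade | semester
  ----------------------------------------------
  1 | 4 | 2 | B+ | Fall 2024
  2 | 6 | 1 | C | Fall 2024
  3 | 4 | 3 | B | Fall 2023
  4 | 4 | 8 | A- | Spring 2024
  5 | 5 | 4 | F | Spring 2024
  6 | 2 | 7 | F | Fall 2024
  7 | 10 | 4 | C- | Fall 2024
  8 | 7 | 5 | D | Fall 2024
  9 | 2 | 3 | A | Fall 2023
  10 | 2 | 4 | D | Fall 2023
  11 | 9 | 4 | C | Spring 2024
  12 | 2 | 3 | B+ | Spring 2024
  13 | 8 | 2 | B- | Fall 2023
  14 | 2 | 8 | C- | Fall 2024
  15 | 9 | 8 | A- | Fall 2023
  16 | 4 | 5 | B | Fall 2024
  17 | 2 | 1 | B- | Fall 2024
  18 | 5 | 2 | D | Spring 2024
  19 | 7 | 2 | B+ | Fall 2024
SELECT name, year FROM students WHERE year > 4

Execution result:
(no rows)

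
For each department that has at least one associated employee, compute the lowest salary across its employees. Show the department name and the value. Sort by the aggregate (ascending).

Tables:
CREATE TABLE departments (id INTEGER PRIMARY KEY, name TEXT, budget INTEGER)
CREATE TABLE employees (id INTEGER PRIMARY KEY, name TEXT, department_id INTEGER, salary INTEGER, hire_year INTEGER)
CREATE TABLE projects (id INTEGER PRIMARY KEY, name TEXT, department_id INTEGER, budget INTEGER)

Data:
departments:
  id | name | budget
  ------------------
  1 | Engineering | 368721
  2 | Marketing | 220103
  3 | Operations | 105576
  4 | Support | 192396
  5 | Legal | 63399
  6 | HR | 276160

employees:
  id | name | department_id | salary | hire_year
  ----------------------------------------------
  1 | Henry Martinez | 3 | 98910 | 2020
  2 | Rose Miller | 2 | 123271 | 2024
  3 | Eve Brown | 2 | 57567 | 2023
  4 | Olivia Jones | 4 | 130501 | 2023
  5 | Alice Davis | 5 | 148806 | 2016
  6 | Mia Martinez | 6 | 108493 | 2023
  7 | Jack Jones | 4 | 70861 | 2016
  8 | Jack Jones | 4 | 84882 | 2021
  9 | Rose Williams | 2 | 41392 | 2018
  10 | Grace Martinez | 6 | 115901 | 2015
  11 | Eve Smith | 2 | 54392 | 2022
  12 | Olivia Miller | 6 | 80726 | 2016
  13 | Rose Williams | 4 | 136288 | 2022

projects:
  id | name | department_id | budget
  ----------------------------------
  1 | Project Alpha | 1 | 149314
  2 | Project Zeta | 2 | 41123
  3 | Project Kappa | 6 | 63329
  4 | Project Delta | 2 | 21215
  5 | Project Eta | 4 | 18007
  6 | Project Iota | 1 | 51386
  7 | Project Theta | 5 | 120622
SELECT p.name, MIN(c.salary) AS min_salary FROM employees c JOIN departments p ON c.department_id = p.id GROUP BY p.id, p.name ORDER BY min_salary ASC

Execution result:
name | min_salary
Marketing | 41392
Support | 70861
HR | 80726
Operations | 98910
Legal | 148806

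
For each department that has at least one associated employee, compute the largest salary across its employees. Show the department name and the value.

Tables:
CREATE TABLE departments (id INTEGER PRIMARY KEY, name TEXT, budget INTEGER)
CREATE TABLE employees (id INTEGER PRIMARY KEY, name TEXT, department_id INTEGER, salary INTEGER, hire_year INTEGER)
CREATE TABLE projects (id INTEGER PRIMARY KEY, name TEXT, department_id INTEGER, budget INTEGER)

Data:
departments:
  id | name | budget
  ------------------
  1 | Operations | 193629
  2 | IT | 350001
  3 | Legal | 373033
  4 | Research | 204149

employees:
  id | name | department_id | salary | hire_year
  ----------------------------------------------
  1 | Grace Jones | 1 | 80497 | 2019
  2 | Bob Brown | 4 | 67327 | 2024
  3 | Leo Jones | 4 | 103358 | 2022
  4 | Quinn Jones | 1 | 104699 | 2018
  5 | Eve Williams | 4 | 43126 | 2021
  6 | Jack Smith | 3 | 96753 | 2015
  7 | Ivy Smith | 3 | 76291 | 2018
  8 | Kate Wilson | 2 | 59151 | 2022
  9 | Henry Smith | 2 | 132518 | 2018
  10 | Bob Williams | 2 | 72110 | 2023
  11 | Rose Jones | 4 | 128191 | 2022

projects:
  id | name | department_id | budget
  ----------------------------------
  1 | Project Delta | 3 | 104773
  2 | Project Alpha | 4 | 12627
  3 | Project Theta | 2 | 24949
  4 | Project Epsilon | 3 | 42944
SELECT p.name, MAX(c.salary) AS max_salary FROM employees c JOIN departments p ON c.department_id = p.id GROUP BY p.id, p.name

Execution result:
name | max_salary
Operations | 104699
IT | 132518
Legal | 96753
Research | 128191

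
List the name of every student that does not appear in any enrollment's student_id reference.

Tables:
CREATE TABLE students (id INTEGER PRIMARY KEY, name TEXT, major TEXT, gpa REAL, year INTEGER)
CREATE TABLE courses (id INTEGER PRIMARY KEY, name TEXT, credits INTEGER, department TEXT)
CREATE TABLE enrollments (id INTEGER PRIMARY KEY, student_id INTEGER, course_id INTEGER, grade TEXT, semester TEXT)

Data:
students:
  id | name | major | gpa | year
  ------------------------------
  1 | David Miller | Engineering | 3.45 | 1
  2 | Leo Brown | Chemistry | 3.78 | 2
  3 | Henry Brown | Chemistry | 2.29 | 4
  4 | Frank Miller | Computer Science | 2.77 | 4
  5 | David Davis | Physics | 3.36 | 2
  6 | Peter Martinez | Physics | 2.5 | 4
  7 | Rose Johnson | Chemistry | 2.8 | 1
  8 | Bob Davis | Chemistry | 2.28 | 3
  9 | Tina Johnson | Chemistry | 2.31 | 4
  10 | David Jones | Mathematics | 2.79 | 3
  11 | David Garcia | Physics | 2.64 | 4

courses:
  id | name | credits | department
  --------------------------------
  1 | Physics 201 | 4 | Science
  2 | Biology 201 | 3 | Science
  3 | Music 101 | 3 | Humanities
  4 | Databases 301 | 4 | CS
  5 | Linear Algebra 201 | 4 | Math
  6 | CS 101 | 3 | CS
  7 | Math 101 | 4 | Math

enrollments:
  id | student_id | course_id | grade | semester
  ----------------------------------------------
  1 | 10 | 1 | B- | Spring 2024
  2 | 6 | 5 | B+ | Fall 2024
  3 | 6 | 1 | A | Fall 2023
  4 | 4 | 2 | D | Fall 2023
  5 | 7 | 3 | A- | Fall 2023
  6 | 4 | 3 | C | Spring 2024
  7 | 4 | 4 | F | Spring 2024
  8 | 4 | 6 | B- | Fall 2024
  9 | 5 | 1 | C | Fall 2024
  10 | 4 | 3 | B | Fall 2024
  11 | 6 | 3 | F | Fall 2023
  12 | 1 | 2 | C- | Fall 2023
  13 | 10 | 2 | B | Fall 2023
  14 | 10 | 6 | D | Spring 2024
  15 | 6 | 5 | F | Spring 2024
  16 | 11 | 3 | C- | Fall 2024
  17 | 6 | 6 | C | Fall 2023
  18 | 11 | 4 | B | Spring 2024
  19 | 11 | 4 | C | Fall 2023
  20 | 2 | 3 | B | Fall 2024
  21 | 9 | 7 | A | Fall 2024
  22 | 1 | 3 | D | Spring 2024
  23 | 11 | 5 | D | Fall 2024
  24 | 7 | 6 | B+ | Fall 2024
SELECT p.name FROM students p LEFT JOIN enrollments c ON c.student_id = p.id WHERE c.id IS NULL

Execution result:
name
Henry Brown
Bob Davis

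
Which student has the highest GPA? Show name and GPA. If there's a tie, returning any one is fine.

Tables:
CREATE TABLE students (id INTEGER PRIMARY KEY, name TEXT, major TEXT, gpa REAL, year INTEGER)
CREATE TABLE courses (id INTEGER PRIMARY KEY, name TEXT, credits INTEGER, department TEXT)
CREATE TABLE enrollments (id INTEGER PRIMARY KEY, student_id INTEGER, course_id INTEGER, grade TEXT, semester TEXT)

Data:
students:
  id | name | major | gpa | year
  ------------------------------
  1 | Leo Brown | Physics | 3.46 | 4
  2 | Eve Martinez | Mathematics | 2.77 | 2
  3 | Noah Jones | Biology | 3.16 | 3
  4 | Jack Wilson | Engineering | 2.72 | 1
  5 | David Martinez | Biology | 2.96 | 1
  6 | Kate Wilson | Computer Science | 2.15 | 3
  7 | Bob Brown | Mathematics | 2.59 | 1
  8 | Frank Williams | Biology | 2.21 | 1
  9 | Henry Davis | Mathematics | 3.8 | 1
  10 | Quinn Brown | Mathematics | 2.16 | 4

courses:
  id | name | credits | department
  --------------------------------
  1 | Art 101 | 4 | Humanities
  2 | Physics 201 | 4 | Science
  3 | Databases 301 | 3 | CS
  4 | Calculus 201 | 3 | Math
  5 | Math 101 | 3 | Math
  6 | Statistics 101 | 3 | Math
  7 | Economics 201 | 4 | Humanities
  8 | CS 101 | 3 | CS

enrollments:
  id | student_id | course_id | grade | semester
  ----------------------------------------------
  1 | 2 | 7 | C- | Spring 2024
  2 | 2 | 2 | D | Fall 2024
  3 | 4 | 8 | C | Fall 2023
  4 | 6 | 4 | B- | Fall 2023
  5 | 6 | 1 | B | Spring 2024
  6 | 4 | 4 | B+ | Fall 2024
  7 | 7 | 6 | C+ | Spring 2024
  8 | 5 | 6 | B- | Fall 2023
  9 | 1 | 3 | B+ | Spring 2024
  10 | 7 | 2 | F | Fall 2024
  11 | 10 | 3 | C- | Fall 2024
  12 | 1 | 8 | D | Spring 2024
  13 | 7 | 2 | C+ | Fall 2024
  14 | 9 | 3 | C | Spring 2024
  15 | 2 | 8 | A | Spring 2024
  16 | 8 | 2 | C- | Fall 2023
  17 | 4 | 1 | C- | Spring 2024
SELECT name, gpa FROM students ORDER BY gpa DESC LIMIT 1

Execution result:
name | gpa
Henry Davis | 3.80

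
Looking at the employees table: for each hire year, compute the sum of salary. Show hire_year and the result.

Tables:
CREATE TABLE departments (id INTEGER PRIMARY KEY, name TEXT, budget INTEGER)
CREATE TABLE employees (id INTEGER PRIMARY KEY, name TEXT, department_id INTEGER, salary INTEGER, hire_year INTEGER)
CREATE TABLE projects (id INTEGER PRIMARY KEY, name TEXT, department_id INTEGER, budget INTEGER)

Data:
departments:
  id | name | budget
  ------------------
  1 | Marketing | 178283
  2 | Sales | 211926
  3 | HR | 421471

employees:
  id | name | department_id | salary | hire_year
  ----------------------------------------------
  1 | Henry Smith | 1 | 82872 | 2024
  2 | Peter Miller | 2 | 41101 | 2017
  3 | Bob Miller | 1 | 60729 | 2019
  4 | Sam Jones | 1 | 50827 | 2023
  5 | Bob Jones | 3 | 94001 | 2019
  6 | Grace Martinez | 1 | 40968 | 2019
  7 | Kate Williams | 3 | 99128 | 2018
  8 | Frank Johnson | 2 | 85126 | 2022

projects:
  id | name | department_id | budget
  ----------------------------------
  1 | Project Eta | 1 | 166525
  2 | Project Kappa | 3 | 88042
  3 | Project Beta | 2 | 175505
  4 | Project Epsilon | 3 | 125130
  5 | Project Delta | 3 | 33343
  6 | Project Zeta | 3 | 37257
SELECT hire_year, SUM(salary) AS sum_salary FROM employees GROUP BY hire_year

Execution result:
hire_year | sum_salary
2017 | 41101
2018 | 99128
2019 | 195698
2022 | 85126
2023 | 50827
2024 | 82872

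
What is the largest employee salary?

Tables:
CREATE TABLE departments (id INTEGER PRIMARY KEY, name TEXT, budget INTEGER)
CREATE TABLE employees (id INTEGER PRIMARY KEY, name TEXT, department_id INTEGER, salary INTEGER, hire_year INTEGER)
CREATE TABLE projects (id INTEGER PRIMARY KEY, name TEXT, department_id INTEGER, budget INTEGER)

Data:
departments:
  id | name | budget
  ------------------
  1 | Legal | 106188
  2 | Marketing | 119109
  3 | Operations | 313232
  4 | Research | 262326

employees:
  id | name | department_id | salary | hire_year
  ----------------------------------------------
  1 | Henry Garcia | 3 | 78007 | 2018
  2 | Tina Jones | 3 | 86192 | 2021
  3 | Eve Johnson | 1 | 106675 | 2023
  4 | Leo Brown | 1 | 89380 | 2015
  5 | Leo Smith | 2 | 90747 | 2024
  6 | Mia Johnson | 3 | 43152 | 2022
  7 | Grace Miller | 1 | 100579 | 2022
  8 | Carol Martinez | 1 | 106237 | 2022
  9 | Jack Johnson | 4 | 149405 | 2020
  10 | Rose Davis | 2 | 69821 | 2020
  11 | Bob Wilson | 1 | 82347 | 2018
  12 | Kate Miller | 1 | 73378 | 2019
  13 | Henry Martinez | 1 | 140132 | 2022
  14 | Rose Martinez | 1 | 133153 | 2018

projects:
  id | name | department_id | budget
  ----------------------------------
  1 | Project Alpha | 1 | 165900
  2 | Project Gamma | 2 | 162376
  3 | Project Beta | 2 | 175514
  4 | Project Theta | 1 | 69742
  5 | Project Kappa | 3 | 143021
SELECT MAX(salary) FROM employees

Execution result:
149405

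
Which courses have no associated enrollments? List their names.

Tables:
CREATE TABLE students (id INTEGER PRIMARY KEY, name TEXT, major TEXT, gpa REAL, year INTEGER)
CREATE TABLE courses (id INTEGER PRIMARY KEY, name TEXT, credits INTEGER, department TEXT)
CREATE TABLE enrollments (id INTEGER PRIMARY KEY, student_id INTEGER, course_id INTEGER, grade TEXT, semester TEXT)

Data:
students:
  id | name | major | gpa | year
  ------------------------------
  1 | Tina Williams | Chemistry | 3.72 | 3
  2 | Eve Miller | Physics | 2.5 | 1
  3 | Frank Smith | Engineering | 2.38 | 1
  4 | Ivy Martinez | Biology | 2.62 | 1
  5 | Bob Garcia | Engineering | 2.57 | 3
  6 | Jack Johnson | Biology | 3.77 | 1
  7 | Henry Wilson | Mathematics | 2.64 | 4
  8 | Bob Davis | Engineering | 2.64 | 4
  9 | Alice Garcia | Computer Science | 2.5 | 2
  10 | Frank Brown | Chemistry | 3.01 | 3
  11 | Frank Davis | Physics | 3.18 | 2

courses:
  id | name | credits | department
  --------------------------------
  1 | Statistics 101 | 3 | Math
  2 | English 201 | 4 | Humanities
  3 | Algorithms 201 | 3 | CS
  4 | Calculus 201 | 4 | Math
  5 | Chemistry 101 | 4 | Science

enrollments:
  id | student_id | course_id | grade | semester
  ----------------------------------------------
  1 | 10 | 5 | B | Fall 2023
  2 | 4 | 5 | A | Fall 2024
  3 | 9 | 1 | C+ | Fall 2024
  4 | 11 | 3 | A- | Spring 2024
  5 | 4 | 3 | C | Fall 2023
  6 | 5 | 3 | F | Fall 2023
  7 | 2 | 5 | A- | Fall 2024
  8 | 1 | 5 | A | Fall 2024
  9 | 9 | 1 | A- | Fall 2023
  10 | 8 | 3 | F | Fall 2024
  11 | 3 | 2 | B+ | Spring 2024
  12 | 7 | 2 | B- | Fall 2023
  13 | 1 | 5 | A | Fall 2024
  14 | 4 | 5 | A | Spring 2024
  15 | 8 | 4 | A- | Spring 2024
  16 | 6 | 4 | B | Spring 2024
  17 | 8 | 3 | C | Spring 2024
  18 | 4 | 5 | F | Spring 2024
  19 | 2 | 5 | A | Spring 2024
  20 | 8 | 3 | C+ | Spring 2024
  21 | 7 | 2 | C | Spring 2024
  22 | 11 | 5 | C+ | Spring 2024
SELECT p.name FROM courses p LEFT JOIN enrollments c ON c.course_id = p.id WHERE c.id IS NULL

Execution result:
(no rows)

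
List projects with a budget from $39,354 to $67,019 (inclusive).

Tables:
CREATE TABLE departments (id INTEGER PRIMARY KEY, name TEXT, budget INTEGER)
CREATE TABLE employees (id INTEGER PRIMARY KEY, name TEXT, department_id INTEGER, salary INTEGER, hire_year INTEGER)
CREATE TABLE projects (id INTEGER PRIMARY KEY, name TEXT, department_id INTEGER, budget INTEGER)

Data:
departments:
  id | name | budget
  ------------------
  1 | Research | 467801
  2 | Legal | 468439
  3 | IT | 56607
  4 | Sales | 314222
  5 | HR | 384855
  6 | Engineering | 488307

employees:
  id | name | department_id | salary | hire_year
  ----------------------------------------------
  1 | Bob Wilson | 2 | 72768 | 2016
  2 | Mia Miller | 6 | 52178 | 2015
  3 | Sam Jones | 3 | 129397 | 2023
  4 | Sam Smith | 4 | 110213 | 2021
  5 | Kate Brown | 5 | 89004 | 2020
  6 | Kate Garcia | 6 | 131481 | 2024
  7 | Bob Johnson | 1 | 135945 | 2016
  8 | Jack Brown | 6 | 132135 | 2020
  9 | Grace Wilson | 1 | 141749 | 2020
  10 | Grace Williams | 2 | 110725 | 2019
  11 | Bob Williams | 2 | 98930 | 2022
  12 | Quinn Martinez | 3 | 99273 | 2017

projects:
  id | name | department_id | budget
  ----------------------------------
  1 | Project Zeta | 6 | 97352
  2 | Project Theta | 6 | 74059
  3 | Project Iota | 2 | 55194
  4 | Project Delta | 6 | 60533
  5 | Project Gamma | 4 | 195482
SELECT name, budget FROM projects WHERE budget BETWEEN 39354 AND 67019

Execution result:
name | budget
Project Iota | 55194
Project Delta | 60533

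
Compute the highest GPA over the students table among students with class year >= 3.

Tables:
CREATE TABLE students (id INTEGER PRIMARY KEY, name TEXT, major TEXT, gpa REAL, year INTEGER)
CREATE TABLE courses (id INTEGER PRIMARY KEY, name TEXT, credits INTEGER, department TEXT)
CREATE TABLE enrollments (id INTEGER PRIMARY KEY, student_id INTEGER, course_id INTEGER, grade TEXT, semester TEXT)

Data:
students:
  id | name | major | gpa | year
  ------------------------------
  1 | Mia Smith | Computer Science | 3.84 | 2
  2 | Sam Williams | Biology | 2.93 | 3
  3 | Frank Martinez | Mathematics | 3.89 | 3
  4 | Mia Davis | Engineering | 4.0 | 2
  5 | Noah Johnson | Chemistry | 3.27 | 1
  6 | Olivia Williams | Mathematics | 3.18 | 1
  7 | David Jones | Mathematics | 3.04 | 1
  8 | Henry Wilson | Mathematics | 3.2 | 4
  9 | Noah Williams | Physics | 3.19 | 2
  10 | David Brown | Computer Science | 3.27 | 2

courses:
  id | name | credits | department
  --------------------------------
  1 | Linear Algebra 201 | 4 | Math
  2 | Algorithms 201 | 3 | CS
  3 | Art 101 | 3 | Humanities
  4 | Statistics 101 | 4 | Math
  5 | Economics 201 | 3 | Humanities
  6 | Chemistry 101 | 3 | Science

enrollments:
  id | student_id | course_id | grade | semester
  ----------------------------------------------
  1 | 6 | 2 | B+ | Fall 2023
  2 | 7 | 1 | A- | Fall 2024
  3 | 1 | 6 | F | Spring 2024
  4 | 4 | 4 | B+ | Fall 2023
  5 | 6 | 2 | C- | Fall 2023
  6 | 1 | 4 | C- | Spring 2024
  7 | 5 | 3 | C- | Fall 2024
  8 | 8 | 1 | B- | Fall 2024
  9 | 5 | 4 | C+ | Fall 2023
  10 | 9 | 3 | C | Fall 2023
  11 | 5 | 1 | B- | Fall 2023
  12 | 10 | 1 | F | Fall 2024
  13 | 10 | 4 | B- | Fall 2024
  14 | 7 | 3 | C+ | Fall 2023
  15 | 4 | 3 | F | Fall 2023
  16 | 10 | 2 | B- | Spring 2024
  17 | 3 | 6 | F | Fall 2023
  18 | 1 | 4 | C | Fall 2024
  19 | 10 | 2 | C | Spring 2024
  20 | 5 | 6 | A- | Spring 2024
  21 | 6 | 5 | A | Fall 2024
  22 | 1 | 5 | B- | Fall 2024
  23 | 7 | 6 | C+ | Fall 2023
SELECT MAX(gpa) FROM students WHERE year >= 3

Execution result:
3.89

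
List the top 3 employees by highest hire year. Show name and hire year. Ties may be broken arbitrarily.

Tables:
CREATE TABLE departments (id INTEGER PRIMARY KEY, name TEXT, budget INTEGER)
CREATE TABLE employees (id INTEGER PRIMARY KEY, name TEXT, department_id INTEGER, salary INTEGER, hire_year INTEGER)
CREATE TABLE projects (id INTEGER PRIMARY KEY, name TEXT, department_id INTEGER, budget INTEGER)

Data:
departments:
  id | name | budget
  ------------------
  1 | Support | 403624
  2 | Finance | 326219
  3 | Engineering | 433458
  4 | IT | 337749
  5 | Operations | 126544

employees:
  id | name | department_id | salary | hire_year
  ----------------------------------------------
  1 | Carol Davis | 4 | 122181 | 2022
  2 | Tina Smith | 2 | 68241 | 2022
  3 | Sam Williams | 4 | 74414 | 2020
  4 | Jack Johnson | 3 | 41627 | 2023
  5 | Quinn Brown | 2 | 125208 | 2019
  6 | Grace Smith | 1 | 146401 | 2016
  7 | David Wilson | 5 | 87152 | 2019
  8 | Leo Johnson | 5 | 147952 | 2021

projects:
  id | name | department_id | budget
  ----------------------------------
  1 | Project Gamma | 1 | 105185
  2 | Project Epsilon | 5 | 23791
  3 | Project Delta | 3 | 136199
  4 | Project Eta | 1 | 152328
SELECT name, hire_year FROM employees ORDER BY hire_year DESC LIMIT 3

Execution result:
name | hire_year
Jack Johnson | 2023
Carol Davis | 2022
Tina Smith | 2022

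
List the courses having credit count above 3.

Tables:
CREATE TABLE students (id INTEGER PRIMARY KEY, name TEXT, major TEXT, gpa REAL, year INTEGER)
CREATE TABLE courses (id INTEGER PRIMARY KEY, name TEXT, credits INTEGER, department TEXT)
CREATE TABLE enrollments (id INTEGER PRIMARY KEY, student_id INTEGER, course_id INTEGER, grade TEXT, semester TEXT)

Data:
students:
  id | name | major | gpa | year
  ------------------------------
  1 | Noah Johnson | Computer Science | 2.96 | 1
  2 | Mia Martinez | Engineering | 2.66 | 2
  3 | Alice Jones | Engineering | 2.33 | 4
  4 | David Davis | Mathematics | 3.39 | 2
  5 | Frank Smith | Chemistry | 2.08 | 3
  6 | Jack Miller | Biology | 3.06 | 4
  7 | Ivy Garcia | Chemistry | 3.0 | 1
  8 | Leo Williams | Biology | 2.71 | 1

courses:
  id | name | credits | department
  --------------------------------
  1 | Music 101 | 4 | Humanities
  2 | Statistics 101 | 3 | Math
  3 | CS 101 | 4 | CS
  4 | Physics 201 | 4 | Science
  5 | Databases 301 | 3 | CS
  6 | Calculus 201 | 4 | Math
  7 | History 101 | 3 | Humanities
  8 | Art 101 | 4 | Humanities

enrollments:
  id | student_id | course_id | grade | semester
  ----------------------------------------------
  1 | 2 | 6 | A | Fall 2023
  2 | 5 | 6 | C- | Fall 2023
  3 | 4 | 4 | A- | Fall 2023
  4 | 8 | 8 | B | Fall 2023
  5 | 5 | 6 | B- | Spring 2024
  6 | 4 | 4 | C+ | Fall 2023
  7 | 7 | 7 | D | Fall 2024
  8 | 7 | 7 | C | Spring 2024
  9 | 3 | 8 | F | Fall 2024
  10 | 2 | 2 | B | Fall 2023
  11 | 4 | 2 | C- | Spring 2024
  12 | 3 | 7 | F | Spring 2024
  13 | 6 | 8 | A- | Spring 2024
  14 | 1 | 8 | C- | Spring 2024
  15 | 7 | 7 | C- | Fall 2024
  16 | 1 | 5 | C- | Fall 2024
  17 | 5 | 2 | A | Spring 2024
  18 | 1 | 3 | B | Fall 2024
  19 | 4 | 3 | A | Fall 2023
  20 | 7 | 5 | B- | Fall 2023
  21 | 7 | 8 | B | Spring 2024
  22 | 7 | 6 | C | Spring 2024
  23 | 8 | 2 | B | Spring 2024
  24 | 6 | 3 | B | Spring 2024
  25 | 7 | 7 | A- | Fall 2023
SELECT name, credits FROM courses WHERE credits > 3

Execution result:
name | credits
Music 101 | 4
CS 101 | 4
Physics 201 | 4
Calculus 201 | 4
Art 101 | 4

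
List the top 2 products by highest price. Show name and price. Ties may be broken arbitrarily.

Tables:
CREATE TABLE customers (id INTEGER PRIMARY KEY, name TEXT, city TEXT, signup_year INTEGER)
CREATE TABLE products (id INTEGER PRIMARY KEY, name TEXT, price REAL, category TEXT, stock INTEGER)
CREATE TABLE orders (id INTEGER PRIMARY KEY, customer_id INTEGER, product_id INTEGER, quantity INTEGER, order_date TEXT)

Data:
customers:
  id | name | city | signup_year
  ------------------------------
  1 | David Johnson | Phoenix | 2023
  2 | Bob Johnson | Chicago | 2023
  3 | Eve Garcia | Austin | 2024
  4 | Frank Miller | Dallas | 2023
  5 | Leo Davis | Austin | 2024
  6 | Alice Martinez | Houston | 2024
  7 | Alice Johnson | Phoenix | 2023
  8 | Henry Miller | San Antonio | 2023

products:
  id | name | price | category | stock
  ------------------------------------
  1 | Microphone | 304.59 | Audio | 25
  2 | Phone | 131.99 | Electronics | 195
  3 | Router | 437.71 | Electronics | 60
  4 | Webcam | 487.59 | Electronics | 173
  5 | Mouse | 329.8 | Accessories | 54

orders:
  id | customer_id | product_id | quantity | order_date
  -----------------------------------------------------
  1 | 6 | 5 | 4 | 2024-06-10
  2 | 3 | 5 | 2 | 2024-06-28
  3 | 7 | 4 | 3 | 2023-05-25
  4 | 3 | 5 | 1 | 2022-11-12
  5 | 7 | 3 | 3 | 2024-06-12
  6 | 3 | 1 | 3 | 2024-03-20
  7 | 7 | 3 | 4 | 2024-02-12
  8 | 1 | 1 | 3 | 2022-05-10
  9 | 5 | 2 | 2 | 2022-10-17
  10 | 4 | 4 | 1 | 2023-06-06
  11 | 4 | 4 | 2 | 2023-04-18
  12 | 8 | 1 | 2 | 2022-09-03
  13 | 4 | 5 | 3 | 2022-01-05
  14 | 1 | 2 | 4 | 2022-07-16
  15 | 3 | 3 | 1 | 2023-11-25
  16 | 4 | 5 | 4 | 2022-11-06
SELECT name, price FROM products ORDER BY price DESC LIMIT 2

Execution result:
name | price
Webcam | 487.59
Router | 437.71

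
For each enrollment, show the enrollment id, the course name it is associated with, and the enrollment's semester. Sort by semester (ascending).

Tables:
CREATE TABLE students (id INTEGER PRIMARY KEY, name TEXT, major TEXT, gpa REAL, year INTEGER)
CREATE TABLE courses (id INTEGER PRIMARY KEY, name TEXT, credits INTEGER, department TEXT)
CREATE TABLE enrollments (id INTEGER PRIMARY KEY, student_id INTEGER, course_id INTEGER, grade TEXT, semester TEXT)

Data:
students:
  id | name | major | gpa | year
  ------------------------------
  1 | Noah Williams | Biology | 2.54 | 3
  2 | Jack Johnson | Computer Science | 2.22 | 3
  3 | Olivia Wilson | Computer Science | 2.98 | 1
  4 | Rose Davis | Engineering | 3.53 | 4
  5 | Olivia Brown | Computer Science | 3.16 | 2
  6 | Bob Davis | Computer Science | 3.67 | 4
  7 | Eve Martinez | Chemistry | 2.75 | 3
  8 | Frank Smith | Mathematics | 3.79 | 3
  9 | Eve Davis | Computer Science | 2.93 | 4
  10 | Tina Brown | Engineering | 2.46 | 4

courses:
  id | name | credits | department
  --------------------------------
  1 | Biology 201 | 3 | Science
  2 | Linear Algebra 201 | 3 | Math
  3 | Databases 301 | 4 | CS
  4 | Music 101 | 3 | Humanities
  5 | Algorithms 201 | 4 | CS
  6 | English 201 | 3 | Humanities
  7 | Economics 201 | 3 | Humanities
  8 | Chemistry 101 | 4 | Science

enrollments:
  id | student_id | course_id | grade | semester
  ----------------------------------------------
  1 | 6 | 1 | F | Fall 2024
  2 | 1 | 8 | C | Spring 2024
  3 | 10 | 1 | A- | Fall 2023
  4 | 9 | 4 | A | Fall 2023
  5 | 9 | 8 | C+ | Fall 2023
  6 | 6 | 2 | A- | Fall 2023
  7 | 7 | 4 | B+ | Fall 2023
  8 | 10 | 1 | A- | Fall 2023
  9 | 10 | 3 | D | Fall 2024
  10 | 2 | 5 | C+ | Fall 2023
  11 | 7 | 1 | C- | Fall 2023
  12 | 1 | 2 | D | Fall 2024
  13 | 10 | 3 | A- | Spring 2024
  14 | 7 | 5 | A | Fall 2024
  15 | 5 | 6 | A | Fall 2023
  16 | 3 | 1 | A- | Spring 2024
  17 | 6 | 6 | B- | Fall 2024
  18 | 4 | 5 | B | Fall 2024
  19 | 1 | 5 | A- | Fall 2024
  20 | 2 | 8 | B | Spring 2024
SELECT c.id, p.name AS course, c.semester FROM enrollments c JOIN courses p ON c.course_id = p.id ORDER BY c.semester ASC

Execution result:
id | course | semester
3 | Biology 201 | Fall 2023
4 | Music 101 | Fall 2023
5 | Chemistry 101 | Fall 2023
6 | Linear Algebra 201 | Fall 2023
7 | Music 101 | Fall 2023
8 | Biology 201 | Fall 2023
10 | Algorithms 201 | Fall 2023
11 | Biology 201 | Fall 2023
15 | English 201 | Fall 2023
1 | Biology 201 | Fall 2024
9 | Databases 301 | Fall 2024
12 | Linear Algebra 201 | Fall 2024
14 | Algorithms 201 | Fall 2024
17 | English 201 | Fall 2024
18 | Algorithms 201 | Fall 2024
19 | Algorithms 201 | Fall 2024
2 | Chemistry 101 | Spring 2024
13 | Databases 301 | Spring 2024
16 | Biology 201 | Spring 2024
20 | Chemistry 101 | Spring 2024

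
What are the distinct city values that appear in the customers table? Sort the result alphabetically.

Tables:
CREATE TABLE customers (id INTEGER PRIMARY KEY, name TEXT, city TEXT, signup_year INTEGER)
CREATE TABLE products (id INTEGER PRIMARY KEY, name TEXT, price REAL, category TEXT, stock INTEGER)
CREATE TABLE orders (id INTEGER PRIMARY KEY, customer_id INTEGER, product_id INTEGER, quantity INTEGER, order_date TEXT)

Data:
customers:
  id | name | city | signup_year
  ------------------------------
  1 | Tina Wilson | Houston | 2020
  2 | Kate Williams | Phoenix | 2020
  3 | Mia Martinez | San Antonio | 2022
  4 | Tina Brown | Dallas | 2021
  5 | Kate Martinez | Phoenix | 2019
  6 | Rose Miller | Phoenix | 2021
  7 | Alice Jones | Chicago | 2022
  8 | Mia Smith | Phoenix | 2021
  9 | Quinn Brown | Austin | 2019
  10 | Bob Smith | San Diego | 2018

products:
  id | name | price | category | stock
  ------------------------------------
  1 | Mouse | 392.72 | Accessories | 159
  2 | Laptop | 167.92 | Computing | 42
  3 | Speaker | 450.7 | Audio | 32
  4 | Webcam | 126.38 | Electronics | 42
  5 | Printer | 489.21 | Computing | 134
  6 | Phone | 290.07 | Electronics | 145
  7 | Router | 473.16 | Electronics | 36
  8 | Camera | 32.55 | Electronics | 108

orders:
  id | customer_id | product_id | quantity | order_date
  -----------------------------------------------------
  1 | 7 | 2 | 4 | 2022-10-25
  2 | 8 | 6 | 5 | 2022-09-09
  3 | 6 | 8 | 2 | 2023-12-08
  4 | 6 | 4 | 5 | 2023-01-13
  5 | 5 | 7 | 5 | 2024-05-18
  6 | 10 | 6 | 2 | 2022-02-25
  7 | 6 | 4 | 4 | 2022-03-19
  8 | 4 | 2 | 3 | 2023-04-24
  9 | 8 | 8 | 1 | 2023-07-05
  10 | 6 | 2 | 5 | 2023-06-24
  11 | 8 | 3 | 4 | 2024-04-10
SELECT DISTINCT city FROM customers ORDER BY city

Execution result:
city
Austin
Chicago
Dallas
Houston
Phoenix
San Antonio
San Diego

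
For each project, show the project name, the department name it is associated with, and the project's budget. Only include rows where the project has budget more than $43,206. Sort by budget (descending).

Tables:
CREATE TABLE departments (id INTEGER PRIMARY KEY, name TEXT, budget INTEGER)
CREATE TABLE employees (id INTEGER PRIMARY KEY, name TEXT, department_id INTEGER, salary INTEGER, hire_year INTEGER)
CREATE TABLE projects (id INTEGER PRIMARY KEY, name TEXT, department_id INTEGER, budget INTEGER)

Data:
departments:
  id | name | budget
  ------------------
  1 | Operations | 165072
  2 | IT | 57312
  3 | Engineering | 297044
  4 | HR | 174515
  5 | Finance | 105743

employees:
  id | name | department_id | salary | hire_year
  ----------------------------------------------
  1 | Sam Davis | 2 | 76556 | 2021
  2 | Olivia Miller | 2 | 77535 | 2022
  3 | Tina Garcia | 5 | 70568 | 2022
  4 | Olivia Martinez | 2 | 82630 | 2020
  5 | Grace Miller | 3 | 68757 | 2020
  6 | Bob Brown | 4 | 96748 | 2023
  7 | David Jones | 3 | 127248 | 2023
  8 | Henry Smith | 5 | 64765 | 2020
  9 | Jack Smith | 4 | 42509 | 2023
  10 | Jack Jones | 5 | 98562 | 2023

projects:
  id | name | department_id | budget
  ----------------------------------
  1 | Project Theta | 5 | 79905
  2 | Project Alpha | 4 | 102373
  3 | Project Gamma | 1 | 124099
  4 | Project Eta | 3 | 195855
SELECT c.name, p.name AS department, c.budget FROM projects c JOIN departments p ON c.department_id = p.id WHERE c.budget > 43206 ORDER BY c.budget DESC

Execution result:
name | department | budget
Project Eta | Engineering | 195855
Project Gamma | Operations | 124099
Project Alpha | HR | 102373
Project Theta | Finance | 79905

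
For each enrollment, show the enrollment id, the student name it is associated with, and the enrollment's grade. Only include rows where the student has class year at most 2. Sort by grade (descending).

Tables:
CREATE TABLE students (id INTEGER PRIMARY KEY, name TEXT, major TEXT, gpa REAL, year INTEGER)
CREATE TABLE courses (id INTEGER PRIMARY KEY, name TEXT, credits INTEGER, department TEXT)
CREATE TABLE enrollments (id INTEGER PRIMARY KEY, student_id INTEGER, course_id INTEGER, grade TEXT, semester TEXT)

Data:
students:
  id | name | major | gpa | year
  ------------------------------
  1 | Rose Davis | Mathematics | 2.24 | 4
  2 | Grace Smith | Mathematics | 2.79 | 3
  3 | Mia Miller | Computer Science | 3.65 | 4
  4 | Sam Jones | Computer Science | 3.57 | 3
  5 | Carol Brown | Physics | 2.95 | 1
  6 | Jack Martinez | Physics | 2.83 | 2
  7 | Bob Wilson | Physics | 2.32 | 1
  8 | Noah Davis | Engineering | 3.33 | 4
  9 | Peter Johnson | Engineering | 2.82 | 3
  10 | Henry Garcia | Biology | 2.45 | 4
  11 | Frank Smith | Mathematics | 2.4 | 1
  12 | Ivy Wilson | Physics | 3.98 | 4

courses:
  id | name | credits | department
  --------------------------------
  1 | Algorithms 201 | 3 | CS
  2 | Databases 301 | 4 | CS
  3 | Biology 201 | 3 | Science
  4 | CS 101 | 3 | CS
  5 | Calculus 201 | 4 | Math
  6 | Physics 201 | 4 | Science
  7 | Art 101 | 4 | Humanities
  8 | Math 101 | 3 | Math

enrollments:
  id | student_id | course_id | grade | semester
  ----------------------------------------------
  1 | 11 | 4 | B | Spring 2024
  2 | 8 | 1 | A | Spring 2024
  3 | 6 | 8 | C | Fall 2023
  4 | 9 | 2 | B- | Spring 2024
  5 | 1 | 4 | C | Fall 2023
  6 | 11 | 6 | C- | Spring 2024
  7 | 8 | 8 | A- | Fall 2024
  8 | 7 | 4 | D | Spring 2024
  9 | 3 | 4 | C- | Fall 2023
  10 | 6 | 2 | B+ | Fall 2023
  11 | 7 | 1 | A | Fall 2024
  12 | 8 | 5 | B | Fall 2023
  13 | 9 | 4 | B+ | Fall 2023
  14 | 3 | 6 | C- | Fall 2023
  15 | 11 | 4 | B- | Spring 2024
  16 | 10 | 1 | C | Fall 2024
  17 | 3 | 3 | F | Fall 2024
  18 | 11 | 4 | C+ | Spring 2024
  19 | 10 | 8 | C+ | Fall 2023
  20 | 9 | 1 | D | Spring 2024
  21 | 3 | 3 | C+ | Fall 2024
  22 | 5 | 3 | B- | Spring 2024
SELECT c.id, p.name AS student, c.grade FROM enrollments c JOIN students p ON c.student_id = p.id WHERE p.year <= 2 ORDER BY c.grade DESC

Execution result:
id | student | grade
8 | Bob Wilson | D
6 | Frank Smith | C-
18 | Frank Smith | C+
3 | Jack Martinez | C
15 | Frank Smith | B-
22 | Carol Brown | B-
10 | Jack Martinez | B+
1 | Frank Smith | B
11 | Bob Wilson | A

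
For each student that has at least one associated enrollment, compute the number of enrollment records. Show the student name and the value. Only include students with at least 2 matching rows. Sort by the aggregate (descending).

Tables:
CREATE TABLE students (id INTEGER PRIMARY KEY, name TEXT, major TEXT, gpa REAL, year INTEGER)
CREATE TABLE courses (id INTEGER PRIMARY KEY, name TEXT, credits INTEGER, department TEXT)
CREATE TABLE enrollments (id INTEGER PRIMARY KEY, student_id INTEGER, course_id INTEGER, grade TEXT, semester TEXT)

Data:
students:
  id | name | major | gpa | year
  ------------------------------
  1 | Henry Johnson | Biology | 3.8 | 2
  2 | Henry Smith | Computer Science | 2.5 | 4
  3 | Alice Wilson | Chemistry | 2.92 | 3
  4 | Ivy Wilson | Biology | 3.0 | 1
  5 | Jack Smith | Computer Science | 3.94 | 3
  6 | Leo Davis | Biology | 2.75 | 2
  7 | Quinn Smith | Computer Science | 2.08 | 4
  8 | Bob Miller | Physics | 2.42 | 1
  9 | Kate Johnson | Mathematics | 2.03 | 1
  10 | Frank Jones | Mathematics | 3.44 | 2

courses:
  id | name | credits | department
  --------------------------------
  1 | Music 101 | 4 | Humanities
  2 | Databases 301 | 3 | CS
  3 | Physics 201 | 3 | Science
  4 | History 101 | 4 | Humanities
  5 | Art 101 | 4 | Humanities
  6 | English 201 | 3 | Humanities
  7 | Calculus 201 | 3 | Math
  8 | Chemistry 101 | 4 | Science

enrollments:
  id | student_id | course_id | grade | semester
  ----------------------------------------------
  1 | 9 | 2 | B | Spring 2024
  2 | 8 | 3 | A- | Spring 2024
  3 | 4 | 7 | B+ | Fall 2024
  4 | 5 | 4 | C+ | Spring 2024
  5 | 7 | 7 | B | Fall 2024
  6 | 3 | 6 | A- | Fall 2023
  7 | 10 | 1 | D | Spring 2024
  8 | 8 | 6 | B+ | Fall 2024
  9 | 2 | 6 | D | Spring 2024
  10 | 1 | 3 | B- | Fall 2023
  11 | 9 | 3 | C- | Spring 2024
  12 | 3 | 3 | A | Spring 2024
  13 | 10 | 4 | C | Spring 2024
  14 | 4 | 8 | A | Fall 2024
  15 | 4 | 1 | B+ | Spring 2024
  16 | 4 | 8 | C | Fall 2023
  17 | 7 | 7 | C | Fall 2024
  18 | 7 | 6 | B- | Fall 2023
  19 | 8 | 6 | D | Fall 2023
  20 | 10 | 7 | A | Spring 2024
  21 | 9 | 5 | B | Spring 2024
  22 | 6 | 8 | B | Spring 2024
SELECT p.name, COUNT(*) AS n FROM enrollments c JOIN students p ON c.student_id = p.id GROUP BY p.id, p.name HAVING COUNT(*) >= 2 ORDER BY n DESC

Execution result:
name | n
Ivy Wilson | 4
Quinn Smith | 3
Bob Miller | 3
Kate Johnson | 3
Frank Jones | 3
Alice Wilson | 2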